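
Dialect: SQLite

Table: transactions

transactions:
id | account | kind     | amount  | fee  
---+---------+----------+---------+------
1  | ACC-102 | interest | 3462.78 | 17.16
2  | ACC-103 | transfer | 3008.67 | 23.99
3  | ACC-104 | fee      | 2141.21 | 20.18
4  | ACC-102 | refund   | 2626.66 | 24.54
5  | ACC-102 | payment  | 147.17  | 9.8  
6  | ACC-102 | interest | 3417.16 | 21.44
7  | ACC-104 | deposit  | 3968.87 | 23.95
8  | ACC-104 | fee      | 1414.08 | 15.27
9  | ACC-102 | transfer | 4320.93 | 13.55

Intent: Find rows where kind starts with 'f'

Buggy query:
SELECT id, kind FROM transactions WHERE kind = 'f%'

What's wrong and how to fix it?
Bug: '=' compares the literal string including the % character; pattern matching needs LIKE

Fix: Use LIKE for wildcard pattern matching

Corrected query:
SELECT id, kind FROM transactions WHERE kind LIKE 'f%'

Result:
id | kind
---+-----
3  | fee 
8  | fee 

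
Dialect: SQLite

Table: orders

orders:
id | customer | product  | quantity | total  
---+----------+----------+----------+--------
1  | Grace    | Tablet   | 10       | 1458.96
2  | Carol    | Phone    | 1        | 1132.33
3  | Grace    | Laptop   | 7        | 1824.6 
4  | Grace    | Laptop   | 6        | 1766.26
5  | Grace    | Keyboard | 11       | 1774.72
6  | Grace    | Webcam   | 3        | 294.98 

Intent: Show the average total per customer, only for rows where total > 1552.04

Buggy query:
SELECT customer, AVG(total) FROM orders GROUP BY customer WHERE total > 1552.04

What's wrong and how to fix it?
Bug: Row-level WHERE must come before GROUP BY in the clause order

Fix: Move the WHERE clause before GROUP BY

Corrected query:
SELECT customer, AVG(total) FROM orders WHERE total > 1552.04 GROUP BY customer

Result:
customer | AVG(total) 
---------+------------
Grace    | 1788.526667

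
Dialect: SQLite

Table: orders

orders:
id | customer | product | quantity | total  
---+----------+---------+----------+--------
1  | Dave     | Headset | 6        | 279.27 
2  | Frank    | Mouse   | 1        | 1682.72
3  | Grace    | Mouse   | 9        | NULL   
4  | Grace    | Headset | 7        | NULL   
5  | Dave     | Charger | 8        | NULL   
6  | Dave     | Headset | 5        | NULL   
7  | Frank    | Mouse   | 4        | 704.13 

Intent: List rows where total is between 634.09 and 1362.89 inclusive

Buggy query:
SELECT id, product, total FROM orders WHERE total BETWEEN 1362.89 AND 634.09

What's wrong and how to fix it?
Bug: BETWEEN expects the lower bound first; with 1362.89 AND 634.09 the range is empty

Fix: Write BETWEEN 634.09 AND 1362.89

Corrected query:
SELECT id, product, total FROM orders WHERE total BETWEEN 634.09 AND 1362.89

Result:
id | product | total 
---+---------+-------
7  | Mouse   | 704.13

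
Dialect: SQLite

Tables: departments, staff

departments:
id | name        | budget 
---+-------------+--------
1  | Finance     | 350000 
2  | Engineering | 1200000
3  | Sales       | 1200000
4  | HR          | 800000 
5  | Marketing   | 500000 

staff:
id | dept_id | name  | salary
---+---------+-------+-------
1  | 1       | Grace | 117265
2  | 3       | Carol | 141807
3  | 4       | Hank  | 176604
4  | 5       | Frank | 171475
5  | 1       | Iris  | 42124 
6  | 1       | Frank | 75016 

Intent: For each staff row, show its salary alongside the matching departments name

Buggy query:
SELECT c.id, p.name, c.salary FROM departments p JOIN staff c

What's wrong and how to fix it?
Bug: Missing join condition: each staff row is matched to all departments rows instead of just its own

Fix: Specify the join condition linking the foreign key to the parent id

Corrected query:
SELECT c.id, p.name, c.salary FROM departments p JOIN staff c ON c.dept_id = p.id

Result:
id | name      | salary
---+-----------+-------
1  | Finance   | 117265
2  | Sales     | 141807
3  | HR        | 176604
4  | Marketing | 171475
5  | Finance   | 42124 
6  | Finance   | 75016 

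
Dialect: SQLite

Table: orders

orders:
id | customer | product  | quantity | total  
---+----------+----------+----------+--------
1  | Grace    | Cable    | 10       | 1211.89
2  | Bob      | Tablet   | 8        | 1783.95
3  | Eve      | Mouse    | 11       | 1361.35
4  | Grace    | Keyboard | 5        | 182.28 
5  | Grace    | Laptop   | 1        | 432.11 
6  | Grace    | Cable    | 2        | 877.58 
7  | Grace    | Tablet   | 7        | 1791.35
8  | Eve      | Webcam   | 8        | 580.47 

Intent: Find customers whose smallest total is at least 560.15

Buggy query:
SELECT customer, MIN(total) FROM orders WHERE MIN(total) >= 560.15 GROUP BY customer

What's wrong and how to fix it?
Bug: MIN() in WHERE is a misuse of aggregate

Fix: Replace WHERE with HAVING after the GROUP BY

Corrected query:
SELECT customer, MIN(total) FROM orders GROUP BY customer HAVING MIN(total) >= 560.15

Result:
customer | MIN(total)
---------+-----------
Bob      | 1783.95   
Eve      | 580.47    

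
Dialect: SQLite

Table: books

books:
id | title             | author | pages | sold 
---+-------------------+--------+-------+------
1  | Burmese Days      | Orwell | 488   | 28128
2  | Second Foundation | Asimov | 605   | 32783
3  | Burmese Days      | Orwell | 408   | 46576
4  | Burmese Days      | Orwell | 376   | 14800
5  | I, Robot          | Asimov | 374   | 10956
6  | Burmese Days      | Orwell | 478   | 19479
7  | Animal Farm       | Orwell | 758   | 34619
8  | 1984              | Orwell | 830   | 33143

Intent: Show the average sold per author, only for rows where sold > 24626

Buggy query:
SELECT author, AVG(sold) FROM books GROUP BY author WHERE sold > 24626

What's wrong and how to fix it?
Bug: Row-level WHERE must come before GROUP BY in the clause order

Fix: Move the WHERE clause before GROUP BY

Corrected query:
SELECT author, AVG(sold) FROM books WHERE sold > 24626 GROUP BY author

Result:
author | AVG(sold)
-------+----------
Asimov | 32783    
Orwell | 35616.5  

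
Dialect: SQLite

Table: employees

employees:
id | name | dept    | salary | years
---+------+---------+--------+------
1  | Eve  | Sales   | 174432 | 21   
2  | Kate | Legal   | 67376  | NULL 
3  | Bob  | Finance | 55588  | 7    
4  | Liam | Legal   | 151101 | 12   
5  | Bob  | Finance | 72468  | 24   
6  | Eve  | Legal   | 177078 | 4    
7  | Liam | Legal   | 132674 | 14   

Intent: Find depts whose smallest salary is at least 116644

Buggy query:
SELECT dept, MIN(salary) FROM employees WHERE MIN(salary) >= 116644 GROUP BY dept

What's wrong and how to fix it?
Bug: Aggregates like MIN are computed per group after WHERE runs

Fix: Use HAVING for the per-group MIN condition

Corrected query:
SELECT dept, MIN(salary) FROM employees GROUP BY dept HAVING MIN(salary) >= 116644

Result:
dept  | MIN(salary)
------+------------
Sales | 174432     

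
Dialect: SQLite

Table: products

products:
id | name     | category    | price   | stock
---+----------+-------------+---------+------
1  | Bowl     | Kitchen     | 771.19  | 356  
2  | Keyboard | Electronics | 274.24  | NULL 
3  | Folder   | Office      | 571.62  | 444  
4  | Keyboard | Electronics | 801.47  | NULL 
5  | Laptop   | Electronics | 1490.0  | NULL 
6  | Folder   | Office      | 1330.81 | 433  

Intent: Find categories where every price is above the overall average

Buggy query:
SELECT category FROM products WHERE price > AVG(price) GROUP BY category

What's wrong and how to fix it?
Bug: AVG() is an aggregate; it can't sit directly in WHERE

Fix: Use a subquery for AVG and a HAVING MIN(...) filter so the condition holds for every row in the group

Corrected query:
SELECT category FROM products GROUP BY category HAVING MIN(price) > (SELECT AVG(price) FROM products)

Result:
(no rows)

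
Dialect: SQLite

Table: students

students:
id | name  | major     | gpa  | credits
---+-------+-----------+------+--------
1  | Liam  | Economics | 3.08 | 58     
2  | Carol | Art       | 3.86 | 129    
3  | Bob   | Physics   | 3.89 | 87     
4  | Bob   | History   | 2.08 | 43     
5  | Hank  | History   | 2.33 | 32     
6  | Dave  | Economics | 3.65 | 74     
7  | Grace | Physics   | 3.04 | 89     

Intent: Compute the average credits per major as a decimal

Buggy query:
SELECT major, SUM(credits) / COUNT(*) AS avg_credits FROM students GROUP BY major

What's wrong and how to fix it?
Bug: Both operands are integers, so '/' performs integer division and truncates

Fix: Cast one side to REAL so the division keeps the fractional part

Corrected query:
SELECT major, SUM(credits) * 1.0 / COUNT(*) AS avg_credits FROM students GROUP BY major

Result:
major     | avg_credits
----------+------------
Art       | 129        
Economics | 66         
History   | 37.5       
Physics   | 88         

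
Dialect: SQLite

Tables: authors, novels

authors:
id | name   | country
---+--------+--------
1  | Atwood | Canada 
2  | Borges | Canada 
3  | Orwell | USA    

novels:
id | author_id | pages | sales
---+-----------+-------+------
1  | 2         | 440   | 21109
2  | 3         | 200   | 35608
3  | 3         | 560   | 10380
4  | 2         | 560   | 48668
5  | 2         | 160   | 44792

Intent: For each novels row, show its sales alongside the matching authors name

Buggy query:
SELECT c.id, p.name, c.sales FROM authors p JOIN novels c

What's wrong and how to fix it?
Bug: JOIN with no ON clause produces a cartesian product; every novels row pairs with every authors row

Fix: Specify the join condition linking the foreign key to the parent id

Corrected query:
SELECT c.id, p.name, c.sales FROM authors p JOIN novels c ON c.author_id = p.id

Result:
id | name   | sales
---+--------+------
1  | Borges | 21109
2  | Orwell | 35608
3  | Orwell | 10380
4  | Borges | 48668
5  | Borges | 44792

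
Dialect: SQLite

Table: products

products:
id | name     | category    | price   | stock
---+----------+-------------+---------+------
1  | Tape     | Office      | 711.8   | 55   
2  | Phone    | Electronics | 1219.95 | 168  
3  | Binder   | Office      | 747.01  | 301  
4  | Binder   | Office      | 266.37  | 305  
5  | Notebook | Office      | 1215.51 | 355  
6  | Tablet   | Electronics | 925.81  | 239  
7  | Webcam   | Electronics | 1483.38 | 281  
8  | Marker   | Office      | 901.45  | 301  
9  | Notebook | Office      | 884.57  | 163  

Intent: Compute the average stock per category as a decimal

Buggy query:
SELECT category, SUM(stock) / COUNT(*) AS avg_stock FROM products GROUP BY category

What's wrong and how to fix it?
Bug: Both operands are integers, so '/' performs integer division and truncates

Fix: Multiply by 1.0 (or CAST to REAL) to force floating-point division

Corrected query:
SELECT category, SUM(stock) * 1.0 / COUNT(*) AS avg_stock FROM products GROUP BY category

Result:
category    | avg_stock 
------------+-----------
Electronics | 229.333333
Office      | 246.666667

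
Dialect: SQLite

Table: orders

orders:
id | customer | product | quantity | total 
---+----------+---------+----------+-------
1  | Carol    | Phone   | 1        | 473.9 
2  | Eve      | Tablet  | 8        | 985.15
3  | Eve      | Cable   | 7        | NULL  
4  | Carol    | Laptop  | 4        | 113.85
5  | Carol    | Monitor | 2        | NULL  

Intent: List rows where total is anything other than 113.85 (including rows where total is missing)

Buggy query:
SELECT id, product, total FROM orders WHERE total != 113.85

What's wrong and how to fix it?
Bug: 'total != 113.85' is unknown when total is NULL, so NULL rows are silently excluded

Fix: Add an explicit OR total IS NULL to include the missing-value rows

Corrected query:
SELECT id, product, total FROM orders WHERE total != 113.85 OR total IS NULL

Result:
id | product | total 
---+---------+-------
1  | Phone   | 473.9 
2  | Tablet  | 985.15
3  | Cable   | NULL  
5  | Monitor | NULL  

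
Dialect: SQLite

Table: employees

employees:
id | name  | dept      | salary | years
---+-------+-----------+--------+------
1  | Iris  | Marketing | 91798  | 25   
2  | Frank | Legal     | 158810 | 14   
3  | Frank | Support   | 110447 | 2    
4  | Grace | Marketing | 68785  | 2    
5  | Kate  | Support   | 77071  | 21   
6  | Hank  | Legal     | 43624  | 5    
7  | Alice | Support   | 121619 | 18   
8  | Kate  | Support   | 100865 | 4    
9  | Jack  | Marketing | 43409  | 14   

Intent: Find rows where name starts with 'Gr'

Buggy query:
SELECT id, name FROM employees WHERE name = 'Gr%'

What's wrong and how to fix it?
Bug: Wildcards only work with LIKE; '=' treats '%' as a literal character

Fix: Use LIKE for wildcard pattern matching

Corrected query:
SELECT id, name FROM employees WHERE name LIKE 'Gr%'

Result:
id | name 
---+------
4  | Grace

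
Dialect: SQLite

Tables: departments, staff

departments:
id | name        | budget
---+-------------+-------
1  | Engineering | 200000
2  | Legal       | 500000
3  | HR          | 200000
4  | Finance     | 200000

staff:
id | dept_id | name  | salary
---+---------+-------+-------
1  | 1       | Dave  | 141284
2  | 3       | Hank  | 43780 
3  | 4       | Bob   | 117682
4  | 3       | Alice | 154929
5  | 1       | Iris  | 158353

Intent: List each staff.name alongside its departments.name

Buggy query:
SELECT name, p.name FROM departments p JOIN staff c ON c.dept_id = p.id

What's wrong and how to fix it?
Bug: 'name' exists in both joined tables, so the database can't tell which one is meant

Fix: Qualify the column with its table alias (c.name)

Corrected query:
SELECT c.name, p.name FROM departments p JOIN staff c ON c.dept_id = p.id

Result:
name  | name       
------+------------
Dave  | Engineering
Hank  | HR         
Bob   | Finance    
Alice | HR         
Iris  | Engineering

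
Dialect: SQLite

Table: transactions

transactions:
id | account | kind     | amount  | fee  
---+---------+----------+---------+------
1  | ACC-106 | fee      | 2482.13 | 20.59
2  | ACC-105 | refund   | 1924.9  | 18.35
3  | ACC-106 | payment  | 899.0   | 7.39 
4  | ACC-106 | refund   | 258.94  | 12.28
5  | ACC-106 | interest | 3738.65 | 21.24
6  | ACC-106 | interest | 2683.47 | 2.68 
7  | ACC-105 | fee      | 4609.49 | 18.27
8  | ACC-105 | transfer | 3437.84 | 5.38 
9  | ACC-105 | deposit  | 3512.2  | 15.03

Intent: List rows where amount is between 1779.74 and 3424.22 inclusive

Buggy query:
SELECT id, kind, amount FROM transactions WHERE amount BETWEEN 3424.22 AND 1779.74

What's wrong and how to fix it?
Bug: BETWEEN expects the lower bound first; with 3424.22 AND 1779.74 the range is empty

Fix: Write BETWEEN 1779.74 AND 3424.22

Corrected query:
SELECT id, kind, amount FROM transactions WHERE amount BETWEEN 1779.74 AND 3424.22

Result:
id | kind     | amount 
---+----------+--------
1  | fee      | 2482.13
2  | refund   | 1924.9 
6  | interest | 2683.47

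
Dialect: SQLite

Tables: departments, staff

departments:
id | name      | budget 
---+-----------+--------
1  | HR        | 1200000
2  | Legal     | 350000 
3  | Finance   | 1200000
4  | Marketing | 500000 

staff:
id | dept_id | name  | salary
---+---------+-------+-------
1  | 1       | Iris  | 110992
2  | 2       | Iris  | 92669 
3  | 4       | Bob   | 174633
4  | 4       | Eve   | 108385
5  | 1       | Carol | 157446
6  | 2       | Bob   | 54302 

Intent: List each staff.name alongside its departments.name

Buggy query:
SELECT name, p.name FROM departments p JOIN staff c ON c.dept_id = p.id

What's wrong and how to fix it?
Bug: 'name' exists in both joined tables, so the database can't tell which one is meant

Fix: Prefix ambiguous columns with the table alias

Corrected query:
SELECT c.name, p.name FROM departments p JOIN staff c ON c.dept_id = p.id

Result:
name  | name     
------+----------
Iris  | HR       
Iris  | Legal    
Bob   | Marketing
Eve   | Marketing
Carol | HR       
Bob   | Legal    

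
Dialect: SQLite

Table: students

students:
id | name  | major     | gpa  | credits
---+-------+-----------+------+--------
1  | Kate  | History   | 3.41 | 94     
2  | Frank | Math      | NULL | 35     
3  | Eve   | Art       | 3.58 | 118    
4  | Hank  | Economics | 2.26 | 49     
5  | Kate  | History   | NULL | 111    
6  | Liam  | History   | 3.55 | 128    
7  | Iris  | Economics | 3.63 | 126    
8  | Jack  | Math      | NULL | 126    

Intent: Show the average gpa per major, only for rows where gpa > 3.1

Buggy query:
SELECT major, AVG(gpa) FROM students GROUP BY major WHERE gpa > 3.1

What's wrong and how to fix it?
Bug: WHERE cannot follow GROUP BY

Fix: Place WHERE between FROM and GROUP BY

Corrected query:
SELECT major, AVG(gpa) FROM students WHERE gpa > 3.1 GROUP BY major

Result:
major     | AVG(gpa)
----------+---------
Art       | 3.58    
Economics | 3.63    
History   | 3.48    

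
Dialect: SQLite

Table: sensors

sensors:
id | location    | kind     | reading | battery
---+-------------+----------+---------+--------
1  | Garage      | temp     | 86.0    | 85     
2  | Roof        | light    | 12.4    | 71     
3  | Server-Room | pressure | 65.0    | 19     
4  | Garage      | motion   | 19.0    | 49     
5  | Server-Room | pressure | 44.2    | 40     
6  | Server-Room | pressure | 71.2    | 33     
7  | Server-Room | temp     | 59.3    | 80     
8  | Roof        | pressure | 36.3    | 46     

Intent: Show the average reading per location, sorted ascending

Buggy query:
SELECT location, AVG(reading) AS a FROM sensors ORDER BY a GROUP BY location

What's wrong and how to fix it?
Bug: GROUP BY must precede ORDER BY

Fix: Move ORDER BY to the end, after GROUP BY

Corrected query:
SELECT location, AVG(reading) AS a FROM sensors GROUP BY location ORDER BY a

Result:
location    | a     
------------+-------
Roof        | 24.35 
Garage      | 52.5  
Server-Room | 59.925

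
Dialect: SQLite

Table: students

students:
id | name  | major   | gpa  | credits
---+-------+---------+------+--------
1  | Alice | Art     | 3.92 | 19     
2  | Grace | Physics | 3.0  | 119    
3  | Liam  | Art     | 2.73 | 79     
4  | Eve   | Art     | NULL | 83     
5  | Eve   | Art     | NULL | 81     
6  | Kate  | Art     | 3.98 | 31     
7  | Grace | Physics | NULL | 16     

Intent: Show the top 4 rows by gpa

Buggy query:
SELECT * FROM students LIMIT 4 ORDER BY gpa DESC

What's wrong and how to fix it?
Bug: ORDER BY cannot follow LIMIT; LIMIT is the final clause

Fix: Sort with ORDER BY, then apply LIMIT

Corrected query:
SELECT * FROM students ORDER BY gpa DESC LIMIT 4

Result:
id | name  | major   | gpa  | credits
---+-------+---------+------+--------
6  | Kate  | Art     | 3.98 | 31     
1  | Alice | Art     | 3.92 | 19     
2  | Grace | Physics | 3    | 119    
3  | Liam  | Art     | 2.73 | 79     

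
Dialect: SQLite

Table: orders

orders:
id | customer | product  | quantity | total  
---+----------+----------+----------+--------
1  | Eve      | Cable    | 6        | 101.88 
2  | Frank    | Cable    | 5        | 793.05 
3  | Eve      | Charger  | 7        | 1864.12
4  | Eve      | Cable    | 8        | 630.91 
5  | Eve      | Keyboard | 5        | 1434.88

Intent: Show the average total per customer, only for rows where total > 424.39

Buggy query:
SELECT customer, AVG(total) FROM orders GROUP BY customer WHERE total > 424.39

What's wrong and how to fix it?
Bug: Row-level WHERE must come before GROUP BY in the clause order

Fix: Move the WHERE clause before GROUP BY

Corrected query:
SELECT customer, AVG(total) FROM orders WHERE total > 424.39 GROUP BY customer

Result:
customer | AVG(total)
---------+-----------
Eve      | 1309.97   
Frank    | 793.05    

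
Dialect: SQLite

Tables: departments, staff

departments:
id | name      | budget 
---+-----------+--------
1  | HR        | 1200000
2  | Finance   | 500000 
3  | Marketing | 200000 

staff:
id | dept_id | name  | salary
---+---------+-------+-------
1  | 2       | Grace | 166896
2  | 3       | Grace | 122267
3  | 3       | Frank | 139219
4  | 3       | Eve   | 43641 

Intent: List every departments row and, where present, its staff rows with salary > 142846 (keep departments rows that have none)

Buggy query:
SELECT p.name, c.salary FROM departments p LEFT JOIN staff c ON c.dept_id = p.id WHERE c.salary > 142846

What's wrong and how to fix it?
Bug: Filtering c.salary in WHERE discards the NULL rows produced by LEFT JOIN, turning it into an inner join

Fix: Move the right-table condition into the ON clause so unmatched parents are kept

Corrected query:
SELECT p.name, c.salary FROM departments p LEFT JOIN staff c ON c.dept_id = p.id AND c.salary > 142846

Result:
name      | salary
----------+-------
HR        | NULL  
Finance   | 166896
Marketing | NULL  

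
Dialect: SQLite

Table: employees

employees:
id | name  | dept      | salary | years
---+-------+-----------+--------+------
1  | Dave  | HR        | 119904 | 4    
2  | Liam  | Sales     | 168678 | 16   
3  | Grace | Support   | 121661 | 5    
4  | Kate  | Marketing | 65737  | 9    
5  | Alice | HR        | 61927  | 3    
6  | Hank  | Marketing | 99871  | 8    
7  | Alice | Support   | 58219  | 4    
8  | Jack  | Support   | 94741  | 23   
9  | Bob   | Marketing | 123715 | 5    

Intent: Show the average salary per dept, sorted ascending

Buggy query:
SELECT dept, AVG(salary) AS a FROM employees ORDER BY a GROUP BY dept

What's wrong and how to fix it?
Bug: ORDER BY appears before GROUP BY; SQL clause order requires GROUP BY first

Fix: Reorder: SELECT … FROM … GROUP BY … ORDER BY …

Corrected query:
SELECT dept, AVG(salary) AS a FROM employees GROUP BY dept ORDER BY a

Result:
dept      | a           
----------+-------------
HR        | 90915.5     
Support   | 91540.333333
Marketing | 96441       
Sales     | 168678      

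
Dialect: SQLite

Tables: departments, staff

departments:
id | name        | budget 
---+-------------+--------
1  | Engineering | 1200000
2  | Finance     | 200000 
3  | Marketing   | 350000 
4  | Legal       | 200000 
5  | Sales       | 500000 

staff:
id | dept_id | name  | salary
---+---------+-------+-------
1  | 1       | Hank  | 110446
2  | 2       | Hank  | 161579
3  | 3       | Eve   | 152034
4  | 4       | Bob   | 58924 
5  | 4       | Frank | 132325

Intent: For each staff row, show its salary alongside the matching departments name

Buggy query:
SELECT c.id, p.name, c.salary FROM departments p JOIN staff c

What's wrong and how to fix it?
Bug: JOIN with no ON clause produces a cartesian product; every staff row pairs with every departments row

Fix: Add ON c.dept_id = p.id to the JOIN

Corrected query:
SELECT c.id, p.name, c.salary FROM departments p JOIN staff c ON c.dept_id = p.id

Result:
id | name        | salary
---+-------------+-------
1  | Engineering | 110446
2  | Finance     | 161579
3  | Marketing   | 152034
4  | Legal       | 58924 
5  | Legal       | 132325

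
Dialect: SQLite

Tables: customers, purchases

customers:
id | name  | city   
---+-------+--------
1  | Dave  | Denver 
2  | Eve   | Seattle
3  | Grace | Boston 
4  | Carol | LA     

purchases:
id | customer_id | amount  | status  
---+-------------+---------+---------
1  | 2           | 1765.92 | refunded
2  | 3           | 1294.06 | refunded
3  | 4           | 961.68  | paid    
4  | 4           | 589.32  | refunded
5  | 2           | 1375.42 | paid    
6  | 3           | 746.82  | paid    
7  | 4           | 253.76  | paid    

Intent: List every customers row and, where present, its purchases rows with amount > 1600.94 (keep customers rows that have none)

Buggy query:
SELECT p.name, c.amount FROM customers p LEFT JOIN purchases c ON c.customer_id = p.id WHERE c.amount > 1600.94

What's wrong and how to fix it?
Bug: Filtering c.amount in WHERE discards the NULL rows produced by LEFT JOIN, turning it into an inner join

Fix: Put 'c.amount > 1600.94' in the JOIN's ON clause instead of WHERE

Corrected query:
SELECT p.name, c.amount FROM customers p LEFT JOIN purchases c ON c.customer_id = p.id AND c.amount > 1600.94

Result:
name  | amount 
------+--------
Dave  | NULL   
Eve   | 1765.92
Grace | NULL   
Carol | NULL   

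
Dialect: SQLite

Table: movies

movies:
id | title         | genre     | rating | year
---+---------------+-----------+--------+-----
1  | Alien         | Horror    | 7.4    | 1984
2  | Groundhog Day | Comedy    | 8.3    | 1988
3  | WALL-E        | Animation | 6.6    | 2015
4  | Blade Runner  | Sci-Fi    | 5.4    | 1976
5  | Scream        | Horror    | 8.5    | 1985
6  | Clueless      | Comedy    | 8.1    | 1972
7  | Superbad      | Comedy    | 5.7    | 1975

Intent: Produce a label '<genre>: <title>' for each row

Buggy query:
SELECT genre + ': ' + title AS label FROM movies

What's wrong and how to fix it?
Bug: SQLite uses || for string concatenation; + coerces text to numbers (yielding 0)

Fix: Use the || operator for string concatenation

Corrected query:
SELECT genre || ': ' || title AS label FROM movies

Result:
label                
---------------------
Horror: Alien        
Comedy: Groundhog Day
Animation: WALL-E    
Sci-Fi: Blade Runner 
Horror: Scream       
Comedy: Clueless     
Comedy: Superbad     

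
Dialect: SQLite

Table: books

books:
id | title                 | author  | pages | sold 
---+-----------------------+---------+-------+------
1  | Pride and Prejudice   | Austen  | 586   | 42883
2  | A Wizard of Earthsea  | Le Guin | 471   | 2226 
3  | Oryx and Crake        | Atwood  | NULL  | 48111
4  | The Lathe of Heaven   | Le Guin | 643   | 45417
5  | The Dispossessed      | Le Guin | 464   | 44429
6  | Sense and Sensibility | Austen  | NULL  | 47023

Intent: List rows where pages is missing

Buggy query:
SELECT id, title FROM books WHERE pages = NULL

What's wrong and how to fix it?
Bug: Comparing to NULL with '=' never matches; NULL = NULL is unknown, not true

Fix: Use IS NULL to test for NULL

Corrected query:
SELECT id, title FROM books WHERE pages IS NULL

Result:
id | title                
---+----------------------
3  | Oryx and Crake       
6  | Sense and Sensibility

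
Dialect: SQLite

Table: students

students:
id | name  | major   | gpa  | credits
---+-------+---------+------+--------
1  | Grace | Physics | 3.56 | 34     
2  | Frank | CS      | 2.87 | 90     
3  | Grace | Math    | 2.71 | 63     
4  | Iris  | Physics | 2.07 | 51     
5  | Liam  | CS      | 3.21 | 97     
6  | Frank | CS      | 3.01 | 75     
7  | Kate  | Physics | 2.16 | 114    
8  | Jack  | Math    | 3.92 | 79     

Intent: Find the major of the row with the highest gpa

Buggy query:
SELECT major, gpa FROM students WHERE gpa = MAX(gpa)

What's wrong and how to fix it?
Bug: WHERE is evaluated per row; an aggregate over the whole table isn't defined there

Fix: Wrap MAX in a scalar subquery so WHERE compares against a single value

Corrected query:
SELECT major, gpa FROM students WHERE gpa = (SELECT MAX(gpa) FROM students)

Result:
major | gpa 
------+-----
Math  | 3.92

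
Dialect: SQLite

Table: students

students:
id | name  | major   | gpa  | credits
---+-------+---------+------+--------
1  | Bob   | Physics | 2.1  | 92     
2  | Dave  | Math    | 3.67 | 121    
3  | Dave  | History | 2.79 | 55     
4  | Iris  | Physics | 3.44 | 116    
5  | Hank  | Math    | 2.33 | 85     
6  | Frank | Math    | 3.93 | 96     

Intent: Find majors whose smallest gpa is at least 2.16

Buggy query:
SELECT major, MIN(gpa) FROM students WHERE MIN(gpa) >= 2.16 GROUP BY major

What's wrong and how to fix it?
Bug: Aggregates like MIN are computed per group after WHERE runs

Fix: Use HAVING for the per-group MIN condition

Corrected query:
SELECT major, MIN(gpa) FROM students GROUP BY major HAVING MIN(gpa) >= 2.16

Result:
major   | MIN(gpa)
--------+---------
History | 2.79    
Math    | 2.33    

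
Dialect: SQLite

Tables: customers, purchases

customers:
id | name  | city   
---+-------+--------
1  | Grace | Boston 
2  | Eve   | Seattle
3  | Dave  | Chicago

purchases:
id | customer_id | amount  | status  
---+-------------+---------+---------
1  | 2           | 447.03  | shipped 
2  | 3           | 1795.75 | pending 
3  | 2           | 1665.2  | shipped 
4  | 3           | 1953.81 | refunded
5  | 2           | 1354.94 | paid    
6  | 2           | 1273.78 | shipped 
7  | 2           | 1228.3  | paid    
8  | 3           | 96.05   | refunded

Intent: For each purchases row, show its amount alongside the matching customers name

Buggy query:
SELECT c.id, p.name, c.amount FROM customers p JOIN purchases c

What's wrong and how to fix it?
Bug: JOIN with no ON clause produces a cartesian product; every purchases row pairs with every customers row

Fix: Add ON c.customer_id = p.id to the JOIN

Corrected query:
SELECT c.id, p.name, c.amount FROM customers p JOIN purchases c ON c.customer_id = p.id

Result:
id | name | amount 
---+------+--------
1  | Eve  | 447.03 
2  | Dave | 1795.75
3  | Eve  | 1665.2 
4  | Dave | 1953.81
5  | Eve  | 1354.94
6  | Eve  | 1273.78
7  | Eve  | 1228.3 
8  | Dave | 96.05  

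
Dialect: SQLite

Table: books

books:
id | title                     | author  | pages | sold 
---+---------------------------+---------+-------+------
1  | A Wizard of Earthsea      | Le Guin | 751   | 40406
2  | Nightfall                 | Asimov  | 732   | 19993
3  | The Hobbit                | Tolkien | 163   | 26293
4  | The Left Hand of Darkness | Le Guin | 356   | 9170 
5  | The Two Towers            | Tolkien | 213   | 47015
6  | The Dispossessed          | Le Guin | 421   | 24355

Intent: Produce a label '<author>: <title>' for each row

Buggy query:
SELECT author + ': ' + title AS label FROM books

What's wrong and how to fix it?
Bug: SQLite uses || for string concatenation; + coerces text to numbers (yielding 0)

Fix: Use the || operator for string concatenation

Corrected query:
SELECT author || ': ' || title AS label FROM books

Result:
label                             
----------------------------------
Le Guin: A Wizard of Earthsea     
Asimov: Nightfall                 
Tolkien: The Hobbit               
Le Guin: The Left Hand of Darkness
Tolkien: The Two Towers           
Le Guin: The Dispossessed         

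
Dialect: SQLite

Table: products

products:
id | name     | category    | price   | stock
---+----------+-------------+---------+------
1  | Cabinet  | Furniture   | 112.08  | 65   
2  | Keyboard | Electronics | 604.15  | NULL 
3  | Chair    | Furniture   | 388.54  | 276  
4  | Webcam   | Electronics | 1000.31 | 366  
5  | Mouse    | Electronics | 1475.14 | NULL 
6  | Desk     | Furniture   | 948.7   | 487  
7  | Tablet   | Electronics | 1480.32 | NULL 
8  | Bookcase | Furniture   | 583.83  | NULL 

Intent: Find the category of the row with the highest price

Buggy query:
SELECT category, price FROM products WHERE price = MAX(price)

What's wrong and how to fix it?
Bug: WHERE is evaluated per row; an aggregate over the whole table isn't defined there

Fix: Wrap MAX in a scalar subquery so WHERE compares against a single value

Corrected query:
SELECT category, price FROM products WHERE price = (SELECT MAX(price) FROM products)

Result:
category    | price  
------------+--------
Electronics | 1480.32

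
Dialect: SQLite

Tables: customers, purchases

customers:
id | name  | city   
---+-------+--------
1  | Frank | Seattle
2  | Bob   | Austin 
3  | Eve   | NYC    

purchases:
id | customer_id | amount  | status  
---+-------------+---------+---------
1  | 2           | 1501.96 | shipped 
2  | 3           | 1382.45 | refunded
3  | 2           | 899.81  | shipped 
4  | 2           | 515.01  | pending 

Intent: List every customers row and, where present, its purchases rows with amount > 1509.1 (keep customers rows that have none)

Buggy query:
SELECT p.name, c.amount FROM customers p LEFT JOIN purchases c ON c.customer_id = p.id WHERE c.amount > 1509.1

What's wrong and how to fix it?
Bug: Filtering c.amount in WHERE discards the NULL rows produced by LEFT JOIN, turning it into an inner join

Fix: Put 'c.amount > 1509.1' in the JOIN's ON clause instead of WHERE

Corrected query:
SELECT p.name, c.amount FROM customers p LEFT JOIN purchases c ON c.customer_id = p.id AND c.amount > 1509.1

Result:
name  | amount
------+-------
Frank | NULL  
Bob   | NULL  
Eve   | NULL  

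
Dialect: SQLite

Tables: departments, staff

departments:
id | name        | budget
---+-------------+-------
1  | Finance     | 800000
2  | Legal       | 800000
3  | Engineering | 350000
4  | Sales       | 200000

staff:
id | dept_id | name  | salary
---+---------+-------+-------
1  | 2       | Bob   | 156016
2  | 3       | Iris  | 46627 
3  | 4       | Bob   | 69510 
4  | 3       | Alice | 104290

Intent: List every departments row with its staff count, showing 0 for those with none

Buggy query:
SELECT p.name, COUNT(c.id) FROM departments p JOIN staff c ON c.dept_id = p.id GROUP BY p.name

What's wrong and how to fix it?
Bug: An inner join excludes parents with zero children

Fix: Use LEFT JOIN so parents without children still appear (COUNT(c.id) gives 0)

Corrected query:
SELECT p.name, COUNT(c.id) FROM departments p LEFT JOIN staff c ON c.dept_id = p.id GROUP BY p.name

Result:
name        | COUNT(c.id)
------------+------------
Engineering | 2          
Finance     | 0          
Legal       | 1          
Sales       | 1          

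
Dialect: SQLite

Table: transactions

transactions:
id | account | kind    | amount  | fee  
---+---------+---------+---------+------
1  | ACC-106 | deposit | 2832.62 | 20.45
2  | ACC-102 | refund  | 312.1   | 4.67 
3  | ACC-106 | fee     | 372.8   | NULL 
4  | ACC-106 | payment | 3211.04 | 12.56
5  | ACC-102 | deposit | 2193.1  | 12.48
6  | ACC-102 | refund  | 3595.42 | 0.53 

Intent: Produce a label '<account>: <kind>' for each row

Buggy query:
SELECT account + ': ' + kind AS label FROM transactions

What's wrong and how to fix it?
Bug: SQLite uses || for string concatenation; + coerces text to numbers (yielding 0)

Fix: Replace + with || to concatenate text

Corrected query:
SELECT account || ': ' || kind AS label FROM transactions

Result:
label           
----------------
ACC-106: deposit
ACC-102: refund 
ACC-106: fee    
ACC-106: payment
ACC-102: deposit
ACC-102: refund 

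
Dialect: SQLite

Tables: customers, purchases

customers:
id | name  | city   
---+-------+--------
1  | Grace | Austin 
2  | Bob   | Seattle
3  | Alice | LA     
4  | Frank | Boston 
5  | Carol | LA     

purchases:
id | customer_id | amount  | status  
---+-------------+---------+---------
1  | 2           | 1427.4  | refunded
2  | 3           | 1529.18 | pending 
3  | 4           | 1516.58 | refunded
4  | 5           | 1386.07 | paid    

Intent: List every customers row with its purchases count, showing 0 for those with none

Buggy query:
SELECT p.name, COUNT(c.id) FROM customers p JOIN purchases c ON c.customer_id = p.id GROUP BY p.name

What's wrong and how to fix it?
Bug: INNER JOIN drops customers rows that have no matching purchases rows

Fix: Switch to LEFT JOIN to retain unmatched parent rows

Corrected query:
SELECT p.name, COUNT(c.id) FROM customers p LEFT JOIN purchases c ON c.customer_id = p.id GROUP BY p.name

Result:
name  | COUNT(c.id)
------+------------
Alice | 1          
Bob   | 1          
Carol | 1          
Frank | 1          
Grace | 0          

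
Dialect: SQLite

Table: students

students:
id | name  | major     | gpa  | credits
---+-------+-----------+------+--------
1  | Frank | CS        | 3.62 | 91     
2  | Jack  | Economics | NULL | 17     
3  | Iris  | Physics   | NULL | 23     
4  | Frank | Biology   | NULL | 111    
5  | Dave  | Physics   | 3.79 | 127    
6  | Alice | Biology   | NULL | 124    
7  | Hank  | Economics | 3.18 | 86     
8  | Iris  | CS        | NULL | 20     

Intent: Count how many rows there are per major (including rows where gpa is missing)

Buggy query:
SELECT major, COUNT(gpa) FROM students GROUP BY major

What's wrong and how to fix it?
Bug: COUNT(gpa) skips NULLs, so groups with missing gpa are undercounted

Fix: Use COUNT(*) to count all rows regardless of NULL

Corrected query:
SELECT major, COUNT(*) FROM students GROUP BY major

Result:
major     | COUNT(*)
----------+---------
Biology   | 2       
CS        | 2       
Economics | 2       
Physics   | 2       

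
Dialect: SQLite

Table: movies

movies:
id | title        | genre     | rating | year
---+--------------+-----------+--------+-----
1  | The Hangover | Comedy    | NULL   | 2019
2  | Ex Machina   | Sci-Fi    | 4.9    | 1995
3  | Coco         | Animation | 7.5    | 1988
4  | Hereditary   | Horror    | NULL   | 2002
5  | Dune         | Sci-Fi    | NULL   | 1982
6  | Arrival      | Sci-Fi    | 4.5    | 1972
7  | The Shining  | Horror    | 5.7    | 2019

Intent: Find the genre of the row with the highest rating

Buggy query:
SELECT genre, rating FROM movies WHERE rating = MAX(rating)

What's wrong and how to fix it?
Bug: WHERE is evaluated per row; an aggregate over the whole table isn't defined there

Fix: Use a subquery: WHERE rating = (SELECT MAX(rating) FROM movies)

Corrected query:
SELECT genre, rating FROM movies WHERE rating = (SELECT MAX(rating) FROM movies)

Result:
genre     | rating
----------+-------
Animation | 7.5   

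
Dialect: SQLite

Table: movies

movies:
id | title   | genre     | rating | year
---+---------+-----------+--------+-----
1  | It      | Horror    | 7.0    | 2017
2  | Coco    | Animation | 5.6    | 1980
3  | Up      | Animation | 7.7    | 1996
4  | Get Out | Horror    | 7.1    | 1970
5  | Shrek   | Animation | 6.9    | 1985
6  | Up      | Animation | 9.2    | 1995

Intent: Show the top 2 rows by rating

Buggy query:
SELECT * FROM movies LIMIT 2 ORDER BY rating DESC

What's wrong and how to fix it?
Bug: ORDER BY cannot follow LIMIT; LIMIT is the final clause

Fix: Swap the clauses: ORDER BY first, then LIMIT

Corrected query:
SELECT * FROM movies ORDER BY rating DESC LIMIT 2

Result:
id | title | genre     | rating | year
---+-------+-----------+--------+-----
6  | Up    | Animation | 9.2    | 1995
3  | Up    | Animation | 7.7    | 1996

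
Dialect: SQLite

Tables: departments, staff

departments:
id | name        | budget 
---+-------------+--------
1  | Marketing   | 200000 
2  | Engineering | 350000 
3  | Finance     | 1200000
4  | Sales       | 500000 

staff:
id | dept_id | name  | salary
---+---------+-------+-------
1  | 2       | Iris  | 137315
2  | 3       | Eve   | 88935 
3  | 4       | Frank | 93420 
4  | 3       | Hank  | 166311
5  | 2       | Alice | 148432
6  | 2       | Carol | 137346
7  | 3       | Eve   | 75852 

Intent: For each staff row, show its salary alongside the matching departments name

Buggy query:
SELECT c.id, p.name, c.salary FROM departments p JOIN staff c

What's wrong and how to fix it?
Bug: JOIN with no ON clause produces a cartesian product; every staff row pairs with every departments row

Fix: Specify the join condition linking the foreign key to the parent id

Corrected query:
SELECT c.id, p.name, c.salary FROM departments p JOIN staff c ON c.dept_id = p.id

Result:
id | name        | salary
---+-------------+-------
1  | Engineering | 137315
2  | Finance     | 88935 
3  | Sales       | 93420 
4  | Finance     | 166311
5  | Engineering | 148432
6  | Engineering | 137346
7  | Finance     | 75852 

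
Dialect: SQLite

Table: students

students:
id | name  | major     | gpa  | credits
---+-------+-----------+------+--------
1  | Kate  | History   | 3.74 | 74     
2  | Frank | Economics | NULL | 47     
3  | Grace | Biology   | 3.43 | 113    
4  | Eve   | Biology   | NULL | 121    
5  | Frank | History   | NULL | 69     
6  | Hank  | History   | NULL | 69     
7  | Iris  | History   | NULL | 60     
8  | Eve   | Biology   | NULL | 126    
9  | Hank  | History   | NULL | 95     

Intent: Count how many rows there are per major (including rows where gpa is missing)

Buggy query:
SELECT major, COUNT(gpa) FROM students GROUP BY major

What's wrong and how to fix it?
Bug: COUNT(column) counts non-NULL values only; rows with NULL gpa aren't counted

Fix: Replace COUNT(gpa) with COUNT(*)

Corrected query:
SELECT major, COUNT(*) FROM students GROUP BY major

Result:
major     | COUNT(*)
----------+---------
Biology   | 3       
Economics | 1       
History   | 5       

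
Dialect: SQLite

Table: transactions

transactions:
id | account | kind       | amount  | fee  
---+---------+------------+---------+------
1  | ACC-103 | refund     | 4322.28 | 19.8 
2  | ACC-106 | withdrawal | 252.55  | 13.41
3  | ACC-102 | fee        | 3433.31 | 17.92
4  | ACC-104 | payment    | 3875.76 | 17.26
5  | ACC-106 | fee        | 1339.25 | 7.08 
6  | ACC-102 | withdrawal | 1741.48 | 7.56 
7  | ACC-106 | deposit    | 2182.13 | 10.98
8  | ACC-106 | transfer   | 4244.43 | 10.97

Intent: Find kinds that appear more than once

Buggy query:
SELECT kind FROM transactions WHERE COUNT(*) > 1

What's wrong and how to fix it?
Bug: COUNT(*) is an aggregate and cannot be used in WHERE

Fix: Group first, then use HAVING for the count condition

Corrected query:
SELECT kind FROM transactions GROUP BY kind HAVING COUNT(*) > 1

Result:
kind      
----------
fee       
withdrawal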